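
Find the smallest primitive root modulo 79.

3

φ(79) = 79 − 1 = 78 = 2 · 3 · 13.
Test candidates g = 2, 3, … against the prime factors q ∈ {2, 3, 13} of φ(79): g is a generator iff g^(78/q) ≢ 1 for every such q.
g = 2: 2^39 ≡ 1 — hits 1, so not a primitive root.
g = 3: 3^39 ≡ 78; 3^26 ≡ 23; 3^6 ≡ 18 — none is 1, so 3 is a primitive root.
So 3 is the smallest generator of (Z/79Z)^×.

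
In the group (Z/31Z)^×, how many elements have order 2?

1

φ(31) = 31 − 1 = 30 = 2 · 3 · 5.
(Z/31Z)^× is cyclic (|G| = 30); a cyclic group of order m has exactly φ(d) elements of each order d | m, and none otherwise.
2 | 30, and φ(2) = 2 − 1 = 1.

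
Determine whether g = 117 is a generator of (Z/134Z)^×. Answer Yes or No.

Yes

φ(134) = φ(2)·φ(67) = 1·66 = 66 = 2 · 3 · 11.
An element g generates (Z/134Z)^× iff g^(66/q) ≢ 1 (mod 134) for each prime q ∈ {2, 3, 11}.
117^33 ≡ 133 (mod 134)  [q = 2: ≢ 1 ✓]
117^22 ≡ 37 (mod 134)  [q = 3: ≢ 1 ✓]
117^6 ≡ 15 (mod 134)  [q = 11: ≢ 1 ✓]
Every test exponent gives a nontrivial residue, hence 117 generates the full group.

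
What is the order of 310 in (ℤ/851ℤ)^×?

132

The order of 310 must divide φ(851) = φ(23·37) = (23−1)·(37−1) = 22·36 = 792 = 2^3 · 3^2 · 11.
Divisors of 792: 1, 2, 3, 4, 6, 8, 9, 11, 12, 18, 22, 24, 33, 36, 44, 66, 72, 88, 99, 132, 198, 264, 396, 792.
Compute 310^d (mod 851) for the divisors d until we hit 1:
310^1 ≡ 310 (mod 851)
310^2 ≡ 788 (mod 851)
310^3 ≡ 43 (mod 851)
310^4 ≡ 565 (mod 851)
310^6 ≡ 147 (mod 851)
310^8 ≡ 100 (mod 851)
310^9 ≡ 364 (mod 851)
310^11 ≡ 45 (mod 851)
310^12 ≡ 334 (mod 851)
310^18 ≡ 591 (mod 851)
310^22 ≡ 323 (mod 851)
310^24 ≡ 75 (mod 851)
310^33 ≡ 68 (mod 851)
310^36 ≡ 371 (mod 851)
310^44 ≡ 507 (mod 851)
310^66 ≡ 369 (mod 851)
310^72 ≡ 630 (mod 851)
310^88 ≡ 47 (mod 851)
310^99 ≡ 413 (mod 851)
310^132 ≡ 1 (mod 851) ✓
So ord_851(310) = 132.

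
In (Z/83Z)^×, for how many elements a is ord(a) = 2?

φ(83) = 83 − 1 = 82 = 2 · 41.
In a cyclic group of order 82, there are φ(d) elements of order d for each divisor d of 82, and zero for non-divisors.
2 | 82, and φ(2) = 2 − 1 = 1.

1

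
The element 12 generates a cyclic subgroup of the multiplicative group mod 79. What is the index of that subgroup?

3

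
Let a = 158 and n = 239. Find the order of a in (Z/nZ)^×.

238

ord(158) | φ(239) = 239 − 1 = 238 = 2 · 7 · 17.
Divisors of 238: 1, 2, 7, 14, 17, 34, 119, 238.
Evaluate successive powers at the divisors of 238:
158^1 ≡ 158 (mod 239)
158^2 ≡ 108 (mod 239)
158^7 ≡ 76 (mod 239)
158^14 ≡ 40 (mod 239)
158^17 ≡ 215 (mod 239)
158^34 ≡ 98 (mod 239)
158^119 ≡ 238 (mod 239)
158^238 ≡ 1 (mod 239) ✓
So ord_239(158) = 238.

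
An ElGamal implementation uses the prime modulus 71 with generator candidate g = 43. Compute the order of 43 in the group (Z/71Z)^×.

35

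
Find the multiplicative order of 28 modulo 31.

Since 28 ∈ (Z/31Z)^×, its order divides φ(31) = 31 − 1 = 30 = 2 · 3 · 5.
Divisors of 30: 1, 2, 3, 5, 6, 10, 15, 30.
Check 28^d mod 31 for each divisor in increasing order:
28^1 ≡ 28
28^2 ≡ 9
28^3 ≡ 4
28^5 ≡ 5
28^6 ≡ 16
28^10 ≡ 25
28^15 ≡ 1
So ord_31(28) = 15.

15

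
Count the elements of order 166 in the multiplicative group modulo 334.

φ(334) = φ(2)·φ(167) = 1·166 = 166 = 2 · 83.
In a cyclic group of order 166, there are φ(d) elements of order d for each divisor d of 166, and zero for non-divisors.
166 = 2 · 83 divides 166, and φ(166) = 82.

82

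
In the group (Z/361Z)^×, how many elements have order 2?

φ(361) = φ(19^2) = 19·(19−1) = 342 = 2 · 3^2 · 19.
Since (Z/361Z)^× is cyclic of order 342, the number of elements of order d is φ(d) when d | 342 and 0 otherwise.
2 | 342, and φ(2) = 2 − 1 = 1.

1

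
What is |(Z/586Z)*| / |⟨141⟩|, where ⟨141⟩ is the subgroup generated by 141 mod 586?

4

ord(141) | φ(586) = φ(2)·φ(293) = 1·292 = 292 = 2^2 · 73.
Divisors of 292: 1, 2, 4, 73, 146, 292.
Check 141^d mod 586 for each divisor in increasing order:
141^1 ≡ 141 (mod 586)
141^2 ≡ 543 (mod 586)
141^4 ≡ 91 (mod 586)
141^73 ≡ 1 (mod 586) ✓
So ord_586(141) = 73, hence |⟨141⟩| = 73.
The index is φ(586) / ord(141) = 292 / 73 = 4.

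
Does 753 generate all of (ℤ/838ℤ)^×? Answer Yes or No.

No

φ(838) = φ(2)·φ(419) = 1·418 = 418 = 2 · 11 · 19.
753 is a primitive root mod 838 iff 753^(φ(838)/q) ≢ 1 for every prime q | φ(838), i.e. q ∈ {2, 11, 19}.
753^209 ≡ 1 (mod 838)  [q = 2: ≡ 1 ✗]
753^38 ≡ 169 (mod 838)  [q = 11: ≢ 1 ✓]
753^22 ≡ 1 (mod 838)  [q = 19: ≡ 1 ✗]
Since 753^209 ≡ 1, the order of 753 divides 209 < 418, so 753 is not a primitive root.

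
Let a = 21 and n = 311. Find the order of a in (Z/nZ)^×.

Since 21 ∈ (Z/311Z)^×, its order divides φ(311) = 311 − 1 = 310 = 2 · 5 · 31.
Divisors of 310: 1, 2, 5, 10, 31, 62, 155, 310.
Evaluate successive powers at the divisors of 310:
21^1 ≡ 21 (mod 311)
21^2 ≡ 130 (mod 311)
21^5 ≡ 49 (mod 311)
21^10 ≡ 224 (mod 311)
21^31 ≡ 52 (mod 311)
21^62 ≡ 216 (mod 311)
21^155 ≡ 1 (mod 311) ✓
Hence ord(21) = 155.

155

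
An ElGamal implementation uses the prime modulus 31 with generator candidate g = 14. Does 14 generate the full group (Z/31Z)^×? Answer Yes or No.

φ(31) = 31 − 1 = 30 = 2 · 3 · 5.
It suffices to check that the order of 14 is not a proper divisor of 30: compute 14^(30/q) for q ∈ {2, 3, 5}.
14^15 ≡ 1 (mod 31)  [q = 2: ≡ 1 ✗]
14^10 ≡ 25 (mod 31)  [q = 3: ≢ 1 ✓]
14^6 ≡ 8 (mod 31)  [q = 5: ≢ 1 ✓]
Since 14^15 ≡ 1, the order of 14 divides 15 < 30, so 14 is not a primitive root.

No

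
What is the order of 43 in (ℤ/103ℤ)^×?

102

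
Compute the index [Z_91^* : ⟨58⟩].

6

By Lagrange's theorem, ord_91(58) divides φ(91) = φ(7·13) = (7−1)·(13−1) = 6·12 = 72 = 2^3 · 3^2.
Divisors of 72: 1, 2, 3, 4, 6, 8, 9, 12, 18, 24, 36, 72.
Test each divisor d:
58^1 ≡ 58
58^2 ≡ 88
58^3 ≡ 8
58^4 ≡ 9
58^6 ≡ 64
58^8 ≡ 81
58^9 ≡ 57
58^12 ≡ 1
So ord_91(58) = 12, hence |⟨58⟩| = 12.
Index = |(Z/91Z)^×| / |⟨58⟩| = 72 / 12 = 6.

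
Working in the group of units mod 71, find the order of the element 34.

14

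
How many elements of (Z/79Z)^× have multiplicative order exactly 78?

24

φ(79) = 79 − 1 = 78 = 2 · 3 · 13.
Since (Z/79Z)^× is cyclic of order 78, the number of elements of order d is φ(d) when d | 78 and 0 otherwise.
78 = 2 · 3 · 13 divides 78, and φ(78) = 24.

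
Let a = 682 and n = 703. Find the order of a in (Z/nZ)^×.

By Lagrange's theorem, ord_703(682) divides φ(703) = φ(19·37) = (19−1)·(37−1) = 18·36 = 648 = 2^3 · 3^4.
Divisors of 648: 1, 2, 3, 4, 6, 8, 9, 12, 18, 24, 27, 36, 54, 72, 81, 108, 162, 216, 324, 648.
Test each divisor d:
682^1 ≡ 682
682^2 ≡ 441
682^3 ≡ 581
682^4 ≡ 453
682^6 ≡ 121
682^8 ≡ 636
682^9 ≡ 1
Therefore the multiplicative order of 682 modulo 703 is 9.

9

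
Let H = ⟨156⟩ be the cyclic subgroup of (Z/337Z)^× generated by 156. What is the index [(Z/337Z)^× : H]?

14

ord(156) | φ(337) = 337 − 1 = 336 = 2^4 · 3 · 7.
Divisors of 336: 1, 2, 3, 4, 6, 7, 8, 12, 14, 16, 21, 24, 28, 42, 48, 56, 84, 112, 168, 336.
Evaluate successive powers at the divisors of 336:
156^1 ≡ 156 (mod 337)
156^2 ≡ 72 (mod 337)
156^3 ≡ 111 (mod 337)
156^4 ≡ 129 (mod 337)
156^6 ≡ 189 (mod 337)
156^7 ≡ 165 (mod 337)
156^8 ≡ 128 (mod 337)
156^12 ≡ 336 (mod 337)
156^14 ≡ 265 (mod 337)
156^16 ≡ 208 (mod 337)
156^21 ≡ 252 (mod 337)
156^24 ≡ 1 (mod 337) ✓
So ord_337(156) = 24, hence |⟨156⟩| = 24.
Index = |(Z/337Z)^×| / |⟨156⟩| = 336 / 24 = 14.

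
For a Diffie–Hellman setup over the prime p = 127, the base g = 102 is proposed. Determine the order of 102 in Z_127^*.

42

The order of 102 must divide φ(127) = 127 − 1 = 126 = 2 · 3^2 · 7.
Divisors of 126: 1, 2, 3, 6, 7, 9, 14, 18, 21, 42, 63, 126.
Check 102^d mod 127 for each divisor in increasing order:
102^1 ≡ 102 (mod 127)
102^2 ≡ 117 (mod 127)
102^3 ≡ 123 (mod 127)
102^6 ≡ 16 (mod 127)
102^7 ≡ 108 (mod 127)
102^9 ≡ 63 (mod 127)
102^14 ≡ 107 (mod 127)
102^18 ≡ 32 (mod 127)
102^21 ≡ 126 (mod 127)
102^42 ≡ 1 (mod 127) ✓
Hence ord(102) = 42.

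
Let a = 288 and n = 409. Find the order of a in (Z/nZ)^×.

68

By Lagrange's theorem, ord_409(288) divides φ(409) = 409 − 1 = 408 = 2^3 · 3 · 17.
Divisors of 408: 1, 2, 3, 4, 6, 8, 12, 17, 24, 34, 51, 68, 102, 136, 204, 408.
Evaluate successive powers at the divisors of 408:
288^1 ≡ 288 (mod 409)
288^2 ≡ 326 (mod 409)
288^3 ≡ 227 (mod 409)
288^4 ≡ 345 (mod 409)
288^6 ≡ 404 (mod 409)
288^8 ≡ 6 (mod 409)
288^12 ≡ 25 (mod 409)
288^17 ≡ 143 (mod 409)
288^24 ≡ 216 (mod 409)
288^34 ≡ 408 (mod 409)
288^51 ≡ 266 (mod 409)
288^68 ≡ 1 (mod 409) ✓
The smallest such exponent is 68, so the order of 288 is 68.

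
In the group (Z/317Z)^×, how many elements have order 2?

1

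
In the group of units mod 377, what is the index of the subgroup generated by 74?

16

Since 74 ∈ (Z/377Z)^×, its order divides φ(377) = φ(13·29) = (13−1)·(29−1) = 12·28 = 336 = 2^4 · 3 · 7.
Divisors of 336: 1, 2, 3, 4, 6, 7, 8, 12, 14, 16, 21, 24, 28, 42, 48, 56, 84, 112, 168, 336.
Check 74^d mod 377 for each divisor in increasing order:
74^1 ≡ 74
74^2 ≡ 198
74^3 ≡ 326
74^4 ≡ 373
74^6 ≡ 339
74^7 ≡ 204
74^8 ≡ 16
74^12 ≡ 313
74^14 ≡ 146
74^16 ≡ 256
74^21 ≡ 1
Thus |⟨74⟩| = ord(74) = 21.
[(Z/377Z)^× : ⟨74⟩] = 336/21 = 16.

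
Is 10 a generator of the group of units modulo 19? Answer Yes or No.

Yes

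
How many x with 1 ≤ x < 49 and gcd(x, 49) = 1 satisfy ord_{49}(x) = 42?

φ(49) = φ(7^2) = 7·(7−1) = 42 = 2 · 3 · 7.
(Z/49Z)^× is cyclic (|G| = 42); a cyclic group of order m has exactly φ(d) elements of each order d | m, and none otherwise.
42 = 2 · 3 · 7 divides 42, and φ(42) = 12.

12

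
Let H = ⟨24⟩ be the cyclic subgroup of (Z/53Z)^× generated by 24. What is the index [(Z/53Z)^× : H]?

The order of 24 must divide φ(53) = 53 − 1 = 52 = 2^2 · 13.
Divisors of 52: 1, 2, 4, 13, 26, 52.
Evaluate successive powers at the divisors of 52:
24^1 ≡ 24
24^2 ≡ 46
24^4 ≡ 49
24^13 ≡ 1
So ord_53(24) = 13, hence |⟨24⟩| = 13.
The index is φ(53) / ord(24) = 52 / 13 = 4.

4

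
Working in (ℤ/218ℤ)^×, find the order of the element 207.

Since 207 ∈ (Z/218Z)^×, its order divides φ(218) = φ(2)·φ(109) = 1·108 = 108 = 2^2 · 3^3.
Divisors of 108: 1, 2, 3, 4, 6, 9, 12, 18, 27, 36, 54, 108.
Check 207^d mod 218 for each divisor in increasing order:
207^1 ≡ 207 (mod 218)
207^2 ≡ 121 (mod 218)
207^3 ≡ 195 (mod 218)
207^4 ≡ 35 (mod 218)
207^6 ≡ 93 (mod 218)
207^9 ≡ 41 (mod 218)
207^12 ≡ 147 (mod 218)
207^18 ≡ 155 (mod 218)
207^27 ≡ 33 (mod 218)
207^36 ≡ 45 (mod 218)
207^54 ≡ 217 (mod 218)
207^108 ≡ 1 (mod 218) ✓
Therefore the multiplicative order of 207 modulo 218 is 108.

108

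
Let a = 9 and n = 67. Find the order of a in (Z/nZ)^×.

11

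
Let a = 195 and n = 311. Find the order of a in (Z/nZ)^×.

ord(195) | φ(311) = 311 − 1 = 310 = 2 · 5 · 31.
Divisors of 310: 1, 2, 5, 10, 31, 62, 155, 310.
Compute 195^d (mod 311) for the divisors d until we hit 1:
195^1 ≡ 195
195^2 ≡ 83
195^5 ≡ 146
195^10 ≡ 168
195^31 ≡ 1
So ord_311(195) = 31.

31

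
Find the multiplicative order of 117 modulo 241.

80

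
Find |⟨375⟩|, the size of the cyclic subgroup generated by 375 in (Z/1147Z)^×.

180

ord(375) | φ(1147) = φ(31·37) = (31−1)·(37−1) = 30·36 = 1080 = 2^3 · 3^3 · 5.
Divisors of 1080: 1, 2, 3, 4, 5, 6, 8, 9, 10, 12, 15, 18, 20, 24, 27, 30, 36, 40, 45, 54, 60, 72, 90, 108, 120, 135, 180, 216, 270, 360, 540, 1080.
Compute 375^d (mod 1147) for the divisors d until we hit 1:
375^1 ≡ 375 (mod 1147)
375^2 ≡ 691 (mod 1147)
375^3 ≡ 1050 (mod 1147)
375^4 ≡ 329 (mod 1147)
375^5 ≡ 646 (mod 1147)
375^6 ≡ 233 (mod 1147)
375^8 ≡ 423 (mod 1147)
375^9 ≡ 339 (mod 1147)
375^10 ≡ 955 (mod 1147)
375^12 ≡ 380 (mod 1147)
375^15 ≡ 991 (mod 1147)
375^18 ≡ 221 (mod 1147)
375^20 ≡ 160 (mod 1147)
375^24 ≡ 1025 (mod 1147)
375^27 ≡ 364 (mod 1147)
375^30 ≡ 249 (mod 1147)
375^36 ≡ 667 (mod 1147)
375^40 ≡ 366 (mod 1147)
375^45 ≡ 154 (mod 1147)
375^54 ≡ 591 (mod 1147)
375^60 ≡ 63 (mod 1147)
375^72 ≡ 1000 (mod 1147)
375^90 ≡ 776 (mod 1147)
375^108 ≡ 593 (mod 1147)
375^120 ≡ 528 (mod 1147)
375^135 ≡ 216 (mod 1147)
375^180 ≡ 1 (mod 1147) ✓
So ord_1147(375) = 180.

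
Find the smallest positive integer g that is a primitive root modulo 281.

φ(281) = 281 − 1 = 280 = 2^3 · 5 · 7.
g is a primitive root iff g^(280/q) ≢ 1 (mod 281) for each prime q ∈ {2, 5, 7}.
g = 2: 2^140 ≡ 1 — hits 1, so not a primitive root.
g = 3: 3^140 ≡ 280; 3^56 ≡ 86; 3^40 ≡ 249 — none is 1, so 3 is a primitive root.
So 3 is the smallest generator of (Z/281Z)^×.

3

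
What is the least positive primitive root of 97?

φ(97) = 97 − 1 = 96 = 2^5 · 3.
Test candidates g = 2, 3, … against the prime factors q ∈ {2, 3} of φ(97): g is a generator iff g^(96/q) ≢ 1 for every such q.
g = 2: 2^48 ≡ 1 — hits 1, so not a primitive root.
g = 3: 3^48 ≡ 1 — hits 1, so not a primitive root.
g = 4: 4^48 ≡ 1 — hits 1, so not a primitive root.
g = 5: 5^48 ≡ 96; 5^32 ≡ 35 — none is 1, so 5 is a primitive root.
Hence the least primitive root of 97 is 5.

5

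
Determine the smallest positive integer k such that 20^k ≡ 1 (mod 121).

ord(20) | φ(121) = φ(11^2) = 11·(11−1) = 110 = 2 · 5 · 11.
Divisors of 110: 1, 2, 5, 10, 11, 22, 55, 110.
Test each divisor d:
20^1 ≡ 20
20^2 ≡ 37
20^5 ≡ 34
20^10 ≡ 67
20^11 ≡ 9
20^22 ≡ 81
20^55 ≡ 1
Hence ord(20) = 55.

55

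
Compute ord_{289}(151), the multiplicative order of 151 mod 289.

ord(151) | φ(289) = φ(17^2) = 17·(17−1) = 272 = 2^4 · 17.
Divisors of 272: 1, 2, 4, 8, 16, 17, 34, 68, 136, 272.
Compute 151^d (mod 289) for the divisors d until we hit 1:
151^1 ≡ 151 (mod 289)
151^2 ≡ 259 (mod 289)
151^4 ≡ 33 (mod 289)
151^8 ≡ 222 (mod 289)
151^16 ≡ 154 (mod 289)
151^17 ≡ 134 (mod 289)
151^34 ≡ 38 (mod 289)
151^68 ≡ 288 (mod 289)
151^136 ≡ 1 (mod 289) ✓
Hence ord(151) = 136.

136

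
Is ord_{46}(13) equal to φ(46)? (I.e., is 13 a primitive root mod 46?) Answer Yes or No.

No

φ(46) = φ(2)·φ(23) = 1·22 = 22 = 2 · 11.
13 is a primitive root mod 46 iff 13^(φ(46)/q) ≢ 1 for every prime q | φ(46), i.e. q ∈ {2, 11}.
13^11 ≡ 1 (mod 46)  [q = 2: ≡ 1 ✗]
13^2 ≡ 31 (mod 46)  [q = 11: ≢ 1 ✓]
The check at q = 2 fails, so 13 generates a proper subgroup.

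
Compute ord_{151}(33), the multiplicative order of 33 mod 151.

6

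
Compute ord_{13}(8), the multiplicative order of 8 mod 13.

ord(8) | φ(13) = 13 − 1 = 12 = 2^2 · 3.
Divisors of 12: 1, 2, 3, 4, 6, 12.
Compute 8^d (mod 13) for the divisors d until we hit 1:
8^1 ≡ 8
8^2 ≡ 12
8^3 ≡ 5
8^4 ≡ 1
Therefore the multiplicative order of 8 modulo 13 is 4.

4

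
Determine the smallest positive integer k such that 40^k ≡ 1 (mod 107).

By Lagrange's theorem, ord_107(40) divides φ(107) = 107 − 1 = 106 = 2 · 53.
Divisors of 106: 1, 2, 53, 106.
Compute 40^d (mod 107) for the divisors d until we hit 1:
40^1 ≡ 40 (mod 107)
40^2 ≡ 102 (mod 107)
40^53 ≡ 1 (mod 107) ✓
The smallest such exponent is 53, so the order of 40 is 53.

53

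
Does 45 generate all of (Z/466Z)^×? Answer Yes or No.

Yes

φ(466) = φ(2)·φ(233) = 1·232 = 232 = 2^3 · 29.
45 is a primitive root mod 466 iff 45^(φ(466)/q) ≢ 1 for every prime q | φ(466), i.e. q ∈ {2, 29}.
45^116 ≡ 465 (mod 466)  [q = 2: ≢ 1 ✓]
45^8 ≡ 335 (mod 466)  [q = 29: ≢ 1 ✓]
None equal 1, so ord_466(45) = 232: 45 is a primitive root.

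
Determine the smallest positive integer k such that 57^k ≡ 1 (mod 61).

Since 57 ∈ (Z/61Z)^×, its order divides φ(61) = 61 − 1 = 60 = 2^2 · 3 · 5.
Divisors of 60: 1, 2, 3, 4, 5, 6, 10, 12, 15, 20, 30, 60.
Check 57^d mod 61 for each divisor in increasing order:
57^1 ≡ 57 (mod 61)
57^2 ≡ 16 (mod 61)
57^3 ≡ 58 (mod 61)
57^4 ≡ 12 (mod 61)
57^5 ≡ 13 (mod 61)
57^6 ≡ 9 (mod 61)
57^10 ≡ 47 (mod 61)
57^12 ≡ 20 (mod 61)
57^15 ≡ 1 (mod 61) ✓
The smallest such exponent is 15, so the order of 57 is 15.

15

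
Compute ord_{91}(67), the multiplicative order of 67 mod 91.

12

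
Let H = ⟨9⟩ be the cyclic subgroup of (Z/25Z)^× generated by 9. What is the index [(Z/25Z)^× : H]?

2

Since 9 ∈ (Z/25Z)^×, its order divides φ(25) = φ(5^2) = 5·(5−1) = 20 = 2^2 · 5.
Divisors of 20: 1, 2, 4, 5, 10, 20.
Evaluate successive powers at the divisors of 20:
9^1 ≡ 9 (mod 25)
9^2 ≡ 6 (mod 25)
9^4 ≡ 11 (mod 25)
9^5 ≡ 24 (mod 25)
9^10 ≡ 1 (mod 25) ✓
So ord_25(9) = 10, hence |⟨9⟩| = 10.
The index is φ(25) / ord(9) = 20 / 10 = 2.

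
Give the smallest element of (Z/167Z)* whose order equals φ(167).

5

φ(167) = 167 − 1 = 166 = 2 · 83.
g is a primitive root iff g^(166/q) ≢ 1 (mod 167) for each prime q ∈ {2, 83}.
g = 2: 2^83 ≡ 1 — hits 1, so not a primitive root.
g = 3: 3^83 ≡ 1 — hits 1, so not a primitive root.
g = 4: 4^83 ≡ 1 — hits 1, so not a primitive root.
g = 5: 5^83 ≡ 166; 5^2 ≡ 25 — none is 1, so 5 is a primitive root.
So 5 is the smallest generator of (Z/167Z)^×.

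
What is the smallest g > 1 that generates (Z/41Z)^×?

6

φ(41) = 41 − 1 = 40 = 2^3 · 5.
Test candidates g = 2, 3, … against the prime factors q ∈ {2, 5} of φ(41): g is a generator iff g^(40/q) ≢ 1 for every such q.
g = 2: 2^20 ≡ 1 — hits 1, so not a primitive root.
g = 3: 3^20 ≡ 40; 3^8 ≡ 1 — hits 1, so not a primitive root.
g = 4: 4^20 ≡ 1 — hits 1, so not a primitive root.
g = 5: 5^20 ≡ 1 — hits 1, so not a primitive root.
g = 6: 6^20 ≡ 40; 6^8 ≡ 10 — none is 1, so 6 is a primitive root.
Hence the least primitive root of 41 is 6.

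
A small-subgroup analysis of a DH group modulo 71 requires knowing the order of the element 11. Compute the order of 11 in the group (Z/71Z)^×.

Since 11 ∈ (Z/71Z)^×, its order divides φ(71) = 71 − 1 = 70 = 2 · 5 · 7.
Divisors of 70: 1, 2, 5, 7, 10, 14, 35, 70.
Evaluate successive powers at the divisors of 70:
11^1 ≡ 11 (mod 71)
11^2 ≡ 50 (mod 71)
11^5 ≡ 23 (mod 71)
11^7 ≡ 14 (mod 71)
11^10 ≡ 32 (mod 71)
11^14 ≡ 54 (mod 71)
11^35 ≡ 70 (mod 71)
11^70 ≡ 1 (mod 71) ✓
Hence ord(11) = 70.

70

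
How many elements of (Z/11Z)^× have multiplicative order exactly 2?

1

φ(11) = 11 − 1 = 10 = 2 · 5.
Since (Z/11Z)^× is cyclic of order 10, the number of elements of order d is φ(d) when d | 10 and 0 otherwise.
2 | 10, and φ(2) = 2 − 1 = 1.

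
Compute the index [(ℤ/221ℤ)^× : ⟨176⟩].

Since 176 ∈ (Z/221Z)^×, its order divides φ(221) = φ(13·17) = (13−1)·(17−1) = 12·16 = 192 = 2^6 · 3.
Divisors of 192: 1, 2, 3, 4, 6, 8, 12, 16, 24, 32, 48, 64, 96, 192.
Check 176^d mod 221 for each divisor in increasing order:
176^1 ≡ 176
176^2 ≡ 36
176^3 ≡ 148
176^4 ≡ 191
176^6 ≡ 25
176^8 ≡ 16
176^12 ≡ 183
176^16 ≡ 35
176^24 ≡ 118
176^32 ≡ 120
176^48 ≡ 1
The order of 176 is 48, so the subgroup it generates has 48 elements.
[(Z/221Z)^× : ⟨176⟩] = 192/48 = 4.

4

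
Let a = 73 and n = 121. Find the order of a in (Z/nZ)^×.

By Lagrange's theorem, ord_121(73) divides φ(121) = φ(11^2) = 11·(11−1) = 110 = 2 · 5 · 11.
Divisors of 110: 1, 2, 5, 10, 11, 22, 55, 110.
Evaluate successive powers at the divisors of 110:
73^1 ≡ 73 (mod 121)
73^2 ≡ 5 (mod 121)
73^5 ≡ 10 (mod 121)
73^10 ≡ 100 (mod 121)
73^11 ≡ 40 (mod 121)
73^22 ≡ 27 (mod 121)
73^55 ≡ 120 (mod 121)
73^110 ≡ 1 (mod 121) ✓
The smallest such exponent is 110, so the order of 73 is 110.

110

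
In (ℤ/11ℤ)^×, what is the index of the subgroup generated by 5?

2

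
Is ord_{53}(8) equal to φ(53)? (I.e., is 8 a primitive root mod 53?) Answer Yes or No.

Yes

φ(53) = 53 − 1 = 52 = 2^2 · 13.
An element g generates (Z/53Z)^× iff g^(52/q) ≢ 1 (mod 53) for each prime q ∈ {2, 13}.
8^26 ≡ 52 (mod 53)  [q = 2: ≢ 1 ✓]
8^4 ≡ 15 (mod 53)  [q = 13: ≢ 1 ✓]
None equal 1, so ord_53(8) = 52: 8 is a primitive root.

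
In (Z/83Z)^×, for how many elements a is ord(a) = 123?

0

φ(83) = 83 − 1 = 82 = 2 · 41.
Since (Z/83Z)^× is cyclic of order 82, the number of elements of order d is φ(d) when d | 82 and 0 otherwise.
123 does not divide 82, so no element of (Z/83Z)^× has order 123.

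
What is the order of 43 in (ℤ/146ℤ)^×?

24

By Lagrange's theorem, ord_146(43) divides φ(146) = φ(2)·φ(73) = 1·72 = 72 = 2^3 · 3^2.
Divisors of 72: 1, 2, 3, 4, 6, 8, 9, 12, 18, 24, 36, 72.
Check 43^d mod 146 for each divisor in increasing order:
43^1 ≡ 43 (mod 146)
43^2 ≡ 97 (mod 146)
43^3 ≡ 83 (mod 146)
43^4 ≡ 65 (mod 146)
43^6 ≡ 27 (mod 146)
43^8 ≡ 137 (mod 146)
43^9 ≡ 51 (mod 146)
43^12 ≡ 145 (mod 146)
43^18 ≡ 119 (mod 146)
43^24 ≡ 1 (mod 146) ✓
The smallest such exponent is 24, so the order of 43 is 24.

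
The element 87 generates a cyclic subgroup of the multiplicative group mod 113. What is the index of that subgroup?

2

By Lagrange's theorem, ord_113(87) divides φ(113) = 113 − 1 = 112 = 2^4 · 7.
Divisors of 112: 1, 2, 4, 7, 8, 14, 16, 28, 56, 112.
Evaluate successive powers at the divisors of 112:
87^1 ≡ 87 (mod 113)
87^2 ≡ 111 (mod 113)
87^4 ≡ 4 (mod 113)
87^7 ≡ 95 (mod 113)
87^8 ≡ 16 (mod 113)
87^14 ≡ 98 (mod 113)
87^16 ≡ 30 (mod 113)
87^28 ≡ 112 (mod 113)
87^56 ≡ 1 (mod 113) ✓
So ord_113(87) = 56, hence |⟨87⟩| = 56.
[(Z/113Z)^× : ⟨87⟩] = 112/56 = 2.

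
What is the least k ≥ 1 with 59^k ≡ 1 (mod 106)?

ord(59) | φ(106) = φ(2)·φ(53) = 1·52 = 52 = 2^2 · 13.
Divisors of 52: 1, 2, 4, 13, 26, 52.
Compute 59^d (mod 106) for the divisors d until we hit 1:
59^1 ≡ 59 (mod 106)
59^2 ≡ 89 (mod 106)
59^4 ≡ 77 (mod 106)
59^13 ≡ 105 (mod 106)
59^26 ≡ 1 (mod 106) ✓
Hence ord(59) = 26.

26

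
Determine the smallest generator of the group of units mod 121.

2

φ(121) = φ(11^2) = 11·(11−1) = 110 = 2 · 5 · 11.
g is a primitive root iff g^(110/q) ≢ 1 (mod 121) for each prime q ∈ {2, 5, 11}.
g = 2: 2^55 ≡ 120; 2^22 ≡ 81; 2^10 ≡ 56 — none is 1, so 2 is a primitive root.
Hence the least primitive root of 121 is 2.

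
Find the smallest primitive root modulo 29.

2

φ(29) = 29 − 1 = 28 = 2^2 · 7.
Test candidates g = 2, 3, … against the prime factors q ∈ {2, 7} of φ(29): g is a generator iff g^(28/q) ≢ 1 for every such q.
g = 2: 2^14 ≡ 28; 2^4 ≡ 16 — none is 1, so 2 is a primitive root.
So 2 is the smallest generator of (Z/29Z)^×.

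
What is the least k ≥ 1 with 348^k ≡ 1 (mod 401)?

400

Since 348 ∈ (Z/401Z)^×, its order divides φ(401) = 401 − 1 = 400 = 2^4 · 5^2.
Divisors of 400: 1, 2, 4, 5, 8, 10, 16, 20, 25, 40, 50, 80, 100, 200, 400.
Check 348^d mod 401 for each divisor in increasing order:
348^1 ≡ 348 (mod 401)
348^2 ≡ 2 (mod 401)
348^4 ≡ 4 (mod 401)
348^5 ≡ 189 (mod 401)
348^8 ≡ 16 (mod 401)
348^10 ≡ 32 (mod 401)
348^16 ≡ 256 (mod 401)
348^20 ≡ 222 (mod 401)
348^25 ≡ 254 (mod 401)
348^40 ≡ 362 (mod 401)
348^50 ≡ 356 (mod 401)
348^80 ≡ 318 (mod 401)
348^100 ≡ 20 (mod 401)
348^200 ≡ 400 (mod 401)
348^400 ≡ 1 (mod 401) ✓
The smallest such exponent is 400, so the order of 348 is 400.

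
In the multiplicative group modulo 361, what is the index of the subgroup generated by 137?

Since 137 ∈ (Z/361Z)^×, its order divides φ(361) = φ(19^2) = 19·(19−1) = 342 = 2 · 3^2 · 19.
Divisors of 342: 1, 2, 3, 6, 9, 18, 19, 38, 57, 114, 171, 342.
Compute 137^d (mod 361) for the divisors d until we hit 1:
137^1 ≡ 137
137^2 ≡ 358
137^3 ≡ 311
137^6 ≡ 334
137^9 ≡ 267
137^18 ≡ 172
137^19 ≡ 99
137^38 ≡ 54
137^57 ≡ 292
137^114 ≡ 68
137^171 ≡ 1
Thus |⟨137⟩| = ord(137) = 171.
[(Z/361Z)^× : ⟨137⟩] = 342/171 = 2.

2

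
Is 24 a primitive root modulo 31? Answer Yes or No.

φ(31) = 31 − 1 = 30 = 2 · 3 · 5.
It suffices to check that the order of 24 is not a proper divisor of 30: compute 24^(30/q) for q ∈ {2, 3, 5}.
24^15 ≡ 30 (mod 31)  [q = 2: ≢ 1 ✓]
24^10 ≡ 25 (mod 31)  [q = 3: ≢ 1 ✓]
24^6 ≡ 4 (mod 31)  [q = 5: ≢ 1 ✓]
Every test exponent gives a nontrivial residue, hence 24 generates the full group.

Yes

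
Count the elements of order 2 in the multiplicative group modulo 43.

1

φ(43) = 43 − 1 = 42 = 2 · 3 · 7.
(Z/43Z)^× is cyclic (|G| = 42); a cyclic group of order m has exactly φ(d) elements of each order d | m, and none otherwise.
2 | 42, and φ(2) = 2 − 1 = 1.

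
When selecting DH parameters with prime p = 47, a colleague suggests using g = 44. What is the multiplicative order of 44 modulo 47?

46

Since 44 ∈ (Z/47Z)^×, its order divides φ(47) = 47 − 1 = 46 = 2 · 23.
Divisors of 46: 1, 2, 23, 46.
Test each divisor d:
44^1 ≡ 44 (mod 47)
44^2 ≡ 9 (mod 47)
44^23 ≡ 46 (mod 47)
44^46 ≡ 1 (mod 47) ✓
Hence ord(44) = 46.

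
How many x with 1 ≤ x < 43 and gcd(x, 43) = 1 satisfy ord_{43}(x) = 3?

2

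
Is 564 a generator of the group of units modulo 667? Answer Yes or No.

667 = 23 · 29 is a product of two distinct odd primes, so (Z/667Z)^× ≅ (Z/23Z)^× × (Z/29Z)^× is not cyclic.
No primitive root modulo 667 exists; in particular 564 is not one.

No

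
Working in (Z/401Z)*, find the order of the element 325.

The order of 325 must divide φ(401) = 401 − 1 = 400 = 2^4 · 5^2.
Divisors of 400: 1, 2, 4, 5, 8, 10, 16, 20, 25, 40, 50, 80, 100, 200, 400.
Evaluate successive powers at the divisors of 400:
325^1 ≡ 325
325^2 ≡ 162
325^4 ≡ 179
325^5 ≡ 30
325^8 ≡ 362
325^10 ≡ 98
325^16 ≡ 318
325^20 ≡ 381
325^25 ≡ 202
325^40 ≡ 400
325^50 ≡ 303
325^80 ≡ 1
The smallest such exponent is 80, so the order of 325 is 80.

80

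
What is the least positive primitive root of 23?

5

φ(23) = 23 − 1 = 22 = 2 · 11.
g is a primitive root iff g^(22/q) ≢ 1 (mod 23) for each prime q ∈ {2, 11}.
g = 2: 2^11 ≡ 1 — hits 1, so not a primitive root.
g = 3: 3^11 ≡ 1 — hits 1, so not a primitive root.
g = 4: 4^11 ≡ 1 — hits 1, so not a primitive root.
g = 5: 5^11 ≡ 22; 5^2 ≡ 2 — none is 1, so 5 is a primitive root.
Hence the least primitive root of 23 is 5.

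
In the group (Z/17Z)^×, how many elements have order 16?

φ(17) = 17 − 1 = 16 = 2^4.
Since (Z/17Z)^× is cyclic of order 16, the number of elements of order d is φ(d) when d | 16 and 0 otherwise.
16 = 2^4 divides 16, and φ(16) = 8.

8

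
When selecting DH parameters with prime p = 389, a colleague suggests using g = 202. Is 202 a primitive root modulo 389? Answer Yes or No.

No

φ(389) = 389 − 1 = 388 = 2^2 · 97.
202 is a primitive root mod 389 iff 202^(φ(389)/q) ≢ 1 for every prime q | φ(389), i.e. q ∈ {2, 97}.
202^194 ≡ 1 (mod 389)  [q = 2: ≡ 1 ✗]
202^4 ≡ 125 (mod 389)  [q = 97: ≢ 1 ✓]
Since 202^194 ≡ 1, the order of 202 divides 194 < 388, so 202 is not a primitive root.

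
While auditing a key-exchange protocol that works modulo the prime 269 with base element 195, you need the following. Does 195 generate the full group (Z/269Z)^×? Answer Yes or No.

φ(269) = 269 − 1 = 268 = 2^2 · 67.
It suffices to check that the order of 195 is not a proper divisor of 268: compute 195^(268/q) for q ∈ {2, 67}.
195^134 ≡ 268 (mod 269)  [q = 2: ≢ 1 ✓]
195^4 ≡ 70 (mod 269)  [q = 67: ≢ 1 ✓]
All checks pass, so 195 has order 268 and is a primitive root modulo 269.

Yes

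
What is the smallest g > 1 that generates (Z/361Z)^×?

φ(361) = φ(19^2) = 19·(19−1) = 342 = 2 · 3^2 · 19.
g is a primitive root iff g^(342/q) ≢ 1 (mod 361) for each prime q ∈ {2, 3, 19}.
g = 2: 2^171 ≡ 360; 2^114 ≡ 292; 2^18 ≡ 58 — none is 1, so 2 is a primitive root.
So 2 is the smallest generator of (Z/361Z)^×.

2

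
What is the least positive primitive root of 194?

φ(194) = φ(2)·φ(97) = 1·96 = 96 = 2^5 · 3.
Test candidates g = 2, 3, … against the prime factors q ∈ {2, 3} of φ(194): g is a generator iff g^(96/q) ≢ 1 for every such q.
g = 2: gcd(2, 194) = 2 > 1, not a unit — skip.
g = 3: 3^48 ≡ 1 — hits 1, so not a primitive root.
g = 4: gcd(4, 194) = 2 > 1, not a unit — skip.
g = 5: 5^48 ≡ 193; 5^32 ≡ 35 — none is 1, so 5 is a primitive root.
So 5 is the smallest generator of (Z/194Z)^×.

5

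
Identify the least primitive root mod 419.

2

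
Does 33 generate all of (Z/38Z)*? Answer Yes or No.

φ(38) = φ(2)·φ(19) = 1·18 = 18 = 2 · 3^2.
33 is a primitive root mod 38 iff 33^(φ(38)/q) ≢ 1 for every prime q | φ(38), i.e. q ∈ {2, 3}.
33^9 ≡ 37 (mod 38)  [q = 2: ≢ 1 ✓]
33^6 ≡ 7 (mod 38)  [q = 3: ≢ 1 ✓]
Every test exponent gives a nontrivial residue, hence 33 generates the full group.

Yes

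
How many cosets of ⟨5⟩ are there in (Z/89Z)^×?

By Lagrange's theorem, ord_89(5) divides φ(89) = 89 − 1 = 88 = 2^3 · 11.
Divisors of 88: 1, 2, 4, 8, 11, 22, 44, 88.
Test each divisor d:
5^1 ≡ 5 (mod 89)
5^2 ≡ 25 (mod 89)
5^4 ≡ 2 (mod 89)
5^8 ≡ 4 (mod 89)
5^11 ≡ 55 (mod 89)
5^22 ≡ 88 (mod 89)
5^44 ≡ 1 (mod 89) ✓
So ord_89(5) = 44, hence |⟨5⟩| = 44.
[(Z/89Z)^× : ⟨5⟩] = 88/44 = 2.

2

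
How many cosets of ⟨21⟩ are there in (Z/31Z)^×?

Since 21 ∈ (Z/31Z)^×, its order divides φ(31) = 31 − 1 = 30 = 2 · 3 · 5.
Divisors of 30: 1, 2, 3, 5, 6, 10, 15, 30.
Test each divisor d:
21^1 ≡ 21 (mod 31)
21^2 ≡ 7 (mod 31)
21^3 ≡ 23 (mod 31)
21^5 ≡ 6 (mod 31)
21^6 ≡ 2 (mod 31)
21^10 ≡ 5 (mod 31)
21^15 ≡ 30 (mod 31)
21^30 ≡ 1 (mod 31) ✓
The order of 21 is 30, so the subgroup it generates has 30 elements.
The index is φ(31) / ord(21) = 30 / 30 = 1.

1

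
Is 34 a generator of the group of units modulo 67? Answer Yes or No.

Yes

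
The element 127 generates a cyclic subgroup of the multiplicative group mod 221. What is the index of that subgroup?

8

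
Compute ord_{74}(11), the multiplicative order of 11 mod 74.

6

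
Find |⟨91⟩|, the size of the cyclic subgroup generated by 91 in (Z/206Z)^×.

ord(91) | φ(206) = φ(2)·φ(103) = 1·102 = 102 = 2 · 3 · 17.
Divisors of 102: 1, 2, 3, 6, 17, 34, 51, 102.
Compute 91^d (mod 206) for the divisors d until we hit 1:
91^1 ≡ 91 (mod 206)
91^2 ≡ 41 (mod 206)
91^3 ≡ 23 (mod 206)
91^6 ≡ 117 (mod 206)
91^17 ≡ 149 (mod 206)
91^34 ≡ 159 (mod 206)
91^51 ≡ 1 (mod 206) ✓
Hence ord(91) = 51.

51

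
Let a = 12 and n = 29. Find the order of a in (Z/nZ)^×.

4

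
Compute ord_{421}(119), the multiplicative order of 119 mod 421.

105

The order of 119 must divide φ(421) = 421 − 1 = 420 = 2^2 · 3 · 5 · 7.
Divisors of 420: 1, 2, 3, 4, 5, 6, 7, 10, 12, 14, 15, 20, 21, 28, 30, 35, 42, 60, 70, 84, 105, 140, 210, 420.
Evaluate successive powers at the divisors of 420:
119^1 ≡ 119 (mod 421)
119^2 ≡ 268 (mod 421)
119^3 ≡ 317 (mod 421)
119^4 ≡ 254 (mod 421)
119^5 ≡ 335 (mod 421)
119^6 ≡ 291 (mod 421)
119^7 ≡ 107 (mod 421)
119^10 ≡ 239 (mod 421)
119^12 ≡ 60 (mod 421)
119^14 ≡ 82 (mod 421)
119^15 ≡ 75 (mod 421)
119^20 ≡ 286 (mod 421)
119^21 ≡ 354 (mod 421)
119^28 ≡ 409 (mod 421)
119^30 ≡ 152 (mod 421)
119^35 ≡ 400 (mod 421)
119^42 ≡ 279 (mod 421)
119^60 ≡ 370 (mod 421)
119^70 ≡ 20 (mod 421)
119^84 ≡ 377 (mod 421)
119^105 ≡ 1 (mod 421) ✓
The smallest such exponent is 105, so the order of 119 is 105.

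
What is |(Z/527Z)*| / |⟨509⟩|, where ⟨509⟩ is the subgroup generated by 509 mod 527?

The order of 509 must divide φ(527) = φ(17·31) = (17−1)·(31−1) = 16·30 = 480 = 2^5 · 3 · 5.
Divisors of 480: 1, 2, 3, 4, 5, 6, 8, 10, 12, 15, 16, 20, 24, 30, 32, 40, 48, 60, 80, 96, 120, 160, 240, 480.
Evaluate successive powers at the divisors of 480:
509^1 ≡ 509 (mod 527)
509^2 ≡ 324 (mod 527)
509^3 ≡ 492 (mod 527)
509^4 ≡ 103 (mod 527)
509^5 ≡ 254 (mod 527)
509^6 ≡ 171 (mod 527)
509^8 ≡ 69 (mod 527)
509^10 ≡ 222 (mod 527)
509^12 ≡ 256 (mod 527)
509^15 ≡ 526 (mod 527)
509^16 ≡ 18 (mod 527)
509^20 ≡ 273 (mod 527)
509^24 ≡ 188 (mod 527)
509^30 ≡ 1 (mod 527) ✓
Thus |⟨509⟩| = ord(509) = 30.
Index = |(Z/527Z)^×| / |⟨509⟩| = 480 / 30 = 16.

16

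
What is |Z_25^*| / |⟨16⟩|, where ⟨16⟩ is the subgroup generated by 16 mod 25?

The order of 16 must divide φ(25) = φ(5^2) = 5·(5−1) = 20 = 2^2 · 5.
Divisors of 20: 1, 2, 4, 5, 10, 20.
Test each divisor d:
16^1 ≡ 16
16^2 ≡ 6
16^4 ≡ 11
16^5 ≡ 1
The order of 16 is 5, so the subgroup it generates has 5 elements.
The index is φ(25) / ord(16) = 20 / 5 = 4.

4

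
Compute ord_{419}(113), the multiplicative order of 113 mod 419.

The order of 113 must divide φ(419) = 419 − 1 = 418 = 2 · 11 · 19.
Divisors of 418: 1, 2, 11, 19, 22, 38, 209, 418.
Test each divisor d:
113^1 ≡ 113
113^2 ≡ 199
113^11 ≡ 90
113^19 ≡ 418
113^22 ≡ 139
113^38 ≡ 1
Hence ord(113) = 38.

38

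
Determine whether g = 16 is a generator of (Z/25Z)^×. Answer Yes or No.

No

φ(25) = φ(5^2) = 5·(5−1) = 20 = 2^2 · 5.
An element g generates (Z/25Z)^× iff g^(20/q) ≢ 1 (mod 25) for each prime q ∈ {2, 5}.
16^10 ≡ 1 (mod 25)  [q = 2: ≡ 1 ✗]
16^4 ≡ 11 (mod 25)  [q = 5: ≢ 1 ✓]
Since 16^10 ≡ 1, the order of 16 divides 10 < 20, so 16 is not a primitive root.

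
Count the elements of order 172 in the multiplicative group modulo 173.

φ(173) = 173 − 1 = 172 = 2^2 · 43.
Since (Z/173Z)^× is cyclic of order 172, the number of elements of order d is φ(d) when d | 172 and 0 otherwise.
172 = 2^2 · 43 divides 172, and φ(172) = 84.

84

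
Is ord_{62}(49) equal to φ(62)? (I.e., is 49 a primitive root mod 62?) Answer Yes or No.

No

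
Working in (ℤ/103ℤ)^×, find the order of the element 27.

34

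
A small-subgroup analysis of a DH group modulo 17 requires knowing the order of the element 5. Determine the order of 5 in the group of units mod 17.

By Lagrange's theorem, ord_17(5) divides φ(17) = 17 − 1 = 16 = 2^4.
Divisors of 16: 1, 2, 4, 8, 16.
Evaluate successive powers at the divisors of 16:
5^1 ≡ 5
5^2 ≡ 8
5^4 ≡ 13
5^8 ≡ 16
5^16 ≡ 1
So ord_17(5) = 16.

16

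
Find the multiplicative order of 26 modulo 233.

116

The order of 26 must divide φ(233) = 233 − 1 = 232 = 2^3 · 29.
Divisors of 232: 1, 2, 4, 8, 29, 58, 116, 232.
Evaluate successive powers at the divisors of 232:
26^1 ≡ 26 (mod 233)
26^2 ≡ 210 (mod 233)
26^4 ≡ 63 (mod 233)
26^8 ≡ 8 (mod 233)
26^29 ≡ 89 (mod 233)
26^58 ≡ 232 (mod 233)
26^116 ≡ 1 (mod 233) ✓
The smallest such exponent is 116, so the order of 26 is 116.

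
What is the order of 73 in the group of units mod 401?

ord(73) | φ(401) = 401 − 1 = 400 = 2^4 · 5^2.
Divisors of 400: 1, 2, 4, 5, 8, 10, 16, 20, 25, 40, 50, 80, 100, 200, 400.
Evaluate successive powers at the divisors of 400:
73^1 ≡ 73
73^2 ≡ 116
73^4 ≡ 223
73^5 ≡ 239
73^8 ≡ 5
73^10 ≡ 179
73^16 ≡ 25
73^20 ≡ 362
73^25 ≡ 303
73^40 ≡ 318
73^50 ≡ 381
73^80 ≡ 72
73^100 ≡ 400
73^200 ≡ 1
The smallest such exponent is 200, so the order of 73 is 200.

200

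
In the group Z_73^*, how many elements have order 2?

1

φ(73) = 73 − 1 = 72 = 2^3 · 3^2.
Since (Z/73Z)^× is cyclic of order 72, the number of elements of order d is φ(d) when d | 72 and 0 otherwise.
2 | 72, and φ(2) = 2 − 1 = 1.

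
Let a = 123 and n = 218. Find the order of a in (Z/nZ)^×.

Since 123 ∈ (Z/218Z)^×, its order divides φ(218) = φ(2)·φ(109) = 1·108 = 108 = 2^2 · 3^3.
Divisors of 108: 1, 2, 3, 4, 6, 9, 12, 18, 27, 36, 54, 108.
Test each divisor d:
123^1 ≡ 123
123^2 ≡ 87
123^3 ≡ 19
123^4 ≡ 157
123^6 ≡ 143
123^9 ≡ 101
123^12 ≡ 175
123^18 ≡ 173
123^27 ≡ 33
123^36 ≡ 63
123^54 ≡ 217
123^108 ≡ 1
Hence ord(123) = 108.

108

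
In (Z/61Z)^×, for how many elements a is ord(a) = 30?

8

φ(61) = 61 − 1 = 60 = 2^2 · 3 · 5.
In a cyclic group of order 60, there are φ(d) elements of order d for each divisor d of 60, and zero for non-divisors.
30 = 2 · 3 · 5 divides 60, and φ(30) = 8.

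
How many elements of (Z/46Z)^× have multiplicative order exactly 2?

1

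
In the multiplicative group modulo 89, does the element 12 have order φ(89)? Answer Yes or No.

No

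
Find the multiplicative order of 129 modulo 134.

11

By Lagrange's theorem, ord_134(129) divides φ(134) = φ(2)·φ(67) = 1·66 = 66 = 2 · 3 · 11.
Divisors of 66: 1, 2, 3, 6, 11, 22, 33, 66.
Evaluate successive powers at the divisors of 66:
129^1 ≡ 129 (mod 134)
129^2 ≡ 25 (mod 134)
129^3 ≡ 9 (mod 134)
129^6 ≡ 81 (mod 134)
129^11 ≡ 1 (mod 134) ✓
So ord_134(129) = 11.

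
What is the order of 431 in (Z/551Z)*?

126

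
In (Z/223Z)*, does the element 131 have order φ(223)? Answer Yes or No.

No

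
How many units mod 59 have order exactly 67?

0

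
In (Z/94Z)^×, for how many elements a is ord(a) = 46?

22

φ(94) = φ(2)·φ(47) = 1·46 = 46 = 2 · 23.
Since (Z/94Z)^× is cyclic of order 46, the number of elements of order d is φ(d) when d | 46 and 0 otherwise.
46 = 2 · 23 divides 46, and φ(46) = 22.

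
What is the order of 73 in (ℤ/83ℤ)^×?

82

By Lagrange's theorem, ord_83(73) divides φ(83) = 83 − 1 = 82 = 2 · 41.
Divisors of 82: 1, 2, 41, 82.
Compute 73^d (mod 83) for the divisors d until we hit 1:
73^1 ≡ 73 (mod 83)
73^2 ≡ 17 (mod 83)
73^41 ≡ 82 (mod 83)
73^82 ≡ 1 (mod 83) ✓
So ord_83(73) = 82.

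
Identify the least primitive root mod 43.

3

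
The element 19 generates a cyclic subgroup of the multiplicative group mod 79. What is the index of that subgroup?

2

Since 19 ∈ (Z/79Z)^×, its order divides φ(79) = 79 − 1 = 78 = 2 · 3 · 13.
Divisors of 78: 1, 2, 3, 6, 13, 26, 39, 78.
Check 19^d mod 79 for each divisor in increasing order:
19^1 ≡ 19 (mod 79)
19^2 ≡ 45 (mod 79)
19^3 ≡ 65 (mod 79)
19^6 ≡ 38 (mod 79)
19^13 ≡ 23 (mod 79)
19^26 ≡ 55 (mod 79)
19^39 ≡ 1 (mod 79) ✓
The order of 19 is 39, so the subgroup it generates has 39 elements.
Index = |(Z/79Z)^×| / |⟨19⟩| = 78 / 39 = 2.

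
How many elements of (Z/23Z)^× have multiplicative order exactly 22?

10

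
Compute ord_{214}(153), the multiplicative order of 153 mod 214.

106

By Lagrange's theorem, ord_214(153) divides φ(214) = φ(2)·φ(107) = 1·106 = 106 = 2 · 53.
Divisors of 106: 1, 2, 53, 106.
Check 153^d mod 214 for each divisor in increasing order:
153^1 ≡ 153
153^2 ≡ 83
153^53 ≡ 213
153^106 ≡ 1
So ord_214(153) = 106.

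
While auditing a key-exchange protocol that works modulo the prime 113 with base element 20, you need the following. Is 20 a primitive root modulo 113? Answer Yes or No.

φ(113) = 113 − 1 = 112 = 2^4 · 7.
20 is a primitive root mod 113 iff 20^(φ(113)/q) ≢ 1 for every prime q | φ(113), i.e. q ∈ {2, 7}.
20^56 ≡ 112 (mod 113)  [q = 2: ≢ 1 ✓]
20^16 ≡ 28 (mod 113)  [q = 7: ≢ 1 ✓]
All checks pass, so 20 has order 112 and is a primitive root modulo 113.

Yes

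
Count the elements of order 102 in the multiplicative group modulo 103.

32

φ(103) = 103 − 1 = 102 = 2 · 3 · 17.
Since (Z/103Z)^× is cyclic of order 102, the number of elements of order d is φ(d) when d | 102 and 0 otherwise.
102 = 2 · 3 · 17 divides 102, and φ(102) = 32.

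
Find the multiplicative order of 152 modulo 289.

Since 152 ∈ (Z/289Z)^×, its order divides φ(289) = φ(17^2) = 17·(17−1) = 272 = 2^4 · 17.
Divisors of 272: 1, 2, 4, 8, 16, 17, 34, 68, 136, 272.
Check 152^d mod 289 for each divisor in increasing order:
152^1 ≡ 152
152^2 ≡ 273
152^4 ≡ 256
152^8 ≡ 222
152^16 ≡ 154
152^17 ≡ 288
152^34 ≡ 1
So ord_289(152) = 34.

34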